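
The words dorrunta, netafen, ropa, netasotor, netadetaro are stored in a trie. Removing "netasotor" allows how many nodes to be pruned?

A node on "netasotor"'s path can go only if nothing else ends at it or branches off below it.
The suffix "sotor" (5 nodes) is used only by "netasotor"; the node for "neta" still has the child "f", so pruning stops there.
Nodes removed: 5

5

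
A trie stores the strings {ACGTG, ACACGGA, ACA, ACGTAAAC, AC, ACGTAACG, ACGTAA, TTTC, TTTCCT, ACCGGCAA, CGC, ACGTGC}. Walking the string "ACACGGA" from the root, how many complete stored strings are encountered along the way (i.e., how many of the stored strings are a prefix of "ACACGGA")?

3

Walk "ACACGGA" from the root; an end-of-word marker is hit whenever a stored word is a prefix of "ACACGGA".
Prefixes of the query that are stored words: "AC", "ACA", "ACACGGA"
Count: 3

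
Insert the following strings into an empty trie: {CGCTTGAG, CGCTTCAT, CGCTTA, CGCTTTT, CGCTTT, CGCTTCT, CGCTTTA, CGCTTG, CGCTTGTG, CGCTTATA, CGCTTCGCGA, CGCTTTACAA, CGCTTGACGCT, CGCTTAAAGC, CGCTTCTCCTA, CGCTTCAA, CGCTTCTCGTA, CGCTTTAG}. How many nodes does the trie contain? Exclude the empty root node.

44

Count nodes per top-level branch (shared prefixes stored once):
  'C'-branch (CGCTTA, CGCTTAAAGC, CGCTTATA, CGCTTCAA, CGCTTCAT, CGCTTCGCGA, CGCTTCT, CGCTTCTCCTA, CGCTTCTCGTA, CGCTTG, CGCTTGACGCT, CGCTTGAG, CGCTTGTG, CGCTTT, CGCTTTA, CGCTTTACAA, CGCTTTAG, CGCTTTT): 44 nodes
Sum: 44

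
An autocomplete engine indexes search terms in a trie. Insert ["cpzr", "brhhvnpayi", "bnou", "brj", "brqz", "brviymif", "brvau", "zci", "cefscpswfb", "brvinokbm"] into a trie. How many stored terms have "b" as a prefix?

Filter for entries beginning with "b":
Matches: "bnou", "brhhvnpayi", "brj", "brqz", "brvau", "brvinokbm", "brviymif"
Count: 7

7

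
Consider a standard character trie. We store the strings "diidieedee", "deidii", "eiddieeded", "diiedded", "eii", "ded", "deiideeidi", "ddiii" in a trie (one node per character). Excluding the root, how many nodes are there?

43

Insert word by word; a character creates a node only if that edge doesn't already exist:
  "diidieedee" → 10 new (d, i, i, d, i, e, e, d, e, e)
  "deidii" → prefix "d" already present; 5 new (e, i, d, i, i)
  "eiddieeded" → 10 new (e, i, d, d, i, e, e, d, e, d)
  "diiedded" → prefix "dii" already present; 5 new (e, d, d, e, d)
  "eii" → prefix "ei" already present; 1 new (i)
  "ded" → prefix "de" already present; 1 new (d)
  "deiideeidi" → prefix "dei" already present; 7 new (i, d, e, e, i, d, i)
  "ddiii" → prefix "d" already present; 4 new (d, i, i, i)
Total nodes = 10 + 5 + 10 + 5 + 1 + 1 + 7 + 4 = 43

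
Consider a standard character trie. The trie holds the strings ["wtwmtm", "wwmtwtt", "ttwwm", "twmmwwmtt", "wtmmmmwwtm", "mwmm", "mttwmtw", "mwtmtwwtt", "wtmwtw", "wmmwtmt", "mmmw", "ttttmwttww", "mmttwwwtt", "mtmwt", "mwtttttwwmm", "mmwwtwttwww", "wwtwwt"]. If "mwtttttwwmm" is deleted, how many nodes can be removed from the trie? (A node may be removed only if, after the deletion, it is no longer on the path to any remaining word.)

Walk "mwtttttwwmm" from the leaf back toward the root, removing each node that no remaining word uses.
The suffix "ttttwwmm" (8 nodes) is used only by "mwtttttwwmm"; the node for "mwt" still has the child "m", so pruning stops there.
Nodes removed: 8

8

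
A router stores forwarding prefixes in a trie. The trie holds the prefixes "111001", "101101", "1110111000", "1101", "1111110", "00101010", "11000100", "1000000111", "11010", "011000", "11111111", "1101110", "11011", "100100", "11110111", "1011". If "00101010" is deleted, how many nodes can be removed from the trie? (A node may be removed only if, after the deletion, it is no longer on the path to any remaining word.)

7

A node on "00101010"'s path can go only if nothing else ends at it or branches off below it.
The suffix "0101010" (7 nodes) is used only by "00101010"; the node for "0" still has the child "1", so pruning stops there.
Nodes removed: 7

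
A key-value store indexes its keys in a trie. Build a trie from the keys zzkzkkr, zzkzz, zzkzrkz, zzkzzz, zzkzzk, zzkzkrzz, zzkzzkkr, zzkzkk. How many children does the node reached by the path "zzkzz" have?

2

Follow the path "zzkzz" to its node, then look at its outgoing edges.
Characters that immediately follow "zzkzz" among the stored strings: {k, z}.
That node has 2 child edges.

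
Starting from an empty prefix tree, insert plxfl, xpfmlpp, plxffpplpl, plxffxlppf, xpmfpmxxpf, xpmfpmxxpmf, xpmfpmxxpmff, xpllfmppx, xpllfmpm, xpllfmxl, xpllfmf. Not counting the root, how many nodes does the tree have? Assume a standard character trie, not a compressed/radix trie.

45

For each word, the new-node count is its length minus the longest prefix already in the trie:
  "plxfl" → 5 new (p, l, x, f, l)
  "xpfmlpp" → 7 new (x, p, f, m, l, p, p)
  "plxffpplpl" → prefix "plxf" already present; 6 new (f, p, p, l, p, l)
  "plxffxlppf" → prefix "plxff" already present; 5 new (x, l, p, p, f)
  "xpmfpmxxpf" → prefix "xp" already present; 8 new (m, f, p, m, x, x, p, f)
  "xpmfpmxxpmf" → prefix "xpmfpmxxp" already present; 2 new (m, f)
  "xpmfpmxxpmff" → prefix "xpmfpmxxpmf" already present; 1 new (f)
  "xpllfmppx" → prefix "xp" already present; 7 new (l, l, f, m, p, p, x)
  "xpllfmpm" → prefix "xpllfmp" already present; 1 new (m)
  "xpllfmxl" → prefix "xpllfm" already present; 2 new (x, l)
  "xpllfmf" → prefix "xpllfm" already present; 1 new (f)
Total nodes = 5 + 7 + 6 + 5 + 8 + 2 + 1 + 7 + 1 + 2 + 1 = 45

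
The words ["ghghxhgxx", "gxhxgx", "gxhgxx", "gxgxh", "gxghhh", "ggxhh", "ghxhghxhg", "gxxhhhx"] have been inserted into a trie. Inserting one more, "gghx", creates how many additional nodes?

2

"gg" is already a path in the trie; the remaining "hx" must be added.
New nodes needed: |"gghx"| − 2 = 4 − 2 = 2.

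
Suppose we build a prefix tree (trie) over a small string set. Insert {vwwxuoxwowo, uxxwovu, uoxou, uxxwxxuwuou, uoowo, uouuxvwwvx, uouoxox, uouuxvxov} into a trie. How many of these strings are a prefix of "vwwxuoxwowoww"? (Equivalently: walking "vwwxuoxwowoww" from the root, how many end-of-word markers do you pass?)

1

Walk "vwwxuoxwowoww" from the root; an end-of-word marker is hit whenever a stored word is a prefix of "vwwxuoxwowoww".
Prefixes of the query that are stored words: "vwwxuoxwowo"
Count: 1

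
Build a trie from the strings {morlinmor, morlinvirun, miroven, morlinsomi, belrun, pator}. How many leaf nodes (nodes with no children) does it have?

6

Leaves are exactly the stored words that no other stored word extends.
Those words: "belrun", "miroven", "morlinmor", "morlinsomi", "morlinvirun", "pator"
Leaf count: 6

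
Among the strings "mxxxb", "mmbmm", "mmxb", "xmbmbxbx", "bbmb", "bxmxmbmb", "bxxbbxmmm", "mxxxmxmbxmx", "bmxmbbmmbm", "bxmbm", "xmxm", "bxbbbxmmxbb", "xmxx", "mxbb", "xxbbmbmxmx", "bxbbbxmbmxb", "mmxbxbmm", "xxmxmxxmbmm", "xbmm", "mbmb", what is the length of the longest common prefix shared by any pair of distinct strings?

The deepest shared node is where two words last agree before diverging.
e.g. "bxbbbxmbmxb" and "bxbbbxmmxbb" share the prefix "bxbbbxm" of length 7; no pair shares a longer one.
Longest shared-prefix length: 7

7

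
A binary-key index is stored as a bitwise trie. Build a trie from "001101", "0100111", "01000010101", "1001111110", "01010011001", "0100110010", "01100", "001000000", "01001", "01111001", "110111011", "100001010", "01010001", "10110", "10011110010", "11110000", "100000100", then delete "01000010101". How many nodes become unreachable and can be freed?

7

Walk "01000010101" from the leaf back toward the root, removing each node that no remaining word uses.
The suffix "0010101" (7 nodes) is used only by "01000010101"; the node for "0100" still has the child "1", so pruning stops there.
Nodes removed: 7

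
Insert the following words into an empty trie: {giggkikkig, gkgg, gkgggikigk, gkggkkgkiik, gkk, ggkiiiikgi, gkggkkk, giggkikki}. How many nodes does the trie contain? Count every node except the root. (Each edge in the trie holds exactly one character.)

Count nodes per top-level branch (shared prefixes stored once):
  'g'-branch (ggkiiiikgi, giggkikki, giggkikkig, gkgg, gkgggikigk, gkggkkgkiik, gkggkkk, gkk): 37 nodes
Sum: 37

37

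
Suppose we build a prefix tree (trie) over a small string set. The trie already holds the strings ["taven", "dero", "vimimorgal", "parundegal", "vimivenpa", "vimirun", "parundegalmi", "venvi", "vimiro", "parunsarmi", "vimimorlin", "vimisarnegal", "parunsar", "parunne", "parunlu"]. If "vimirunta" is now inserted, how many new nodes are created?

"vimirun" is already a path in the trie; the remaining "ta" must be added.
New nodes needed: |"vimirunta"| − 7 = 9 − 7 = 2.

2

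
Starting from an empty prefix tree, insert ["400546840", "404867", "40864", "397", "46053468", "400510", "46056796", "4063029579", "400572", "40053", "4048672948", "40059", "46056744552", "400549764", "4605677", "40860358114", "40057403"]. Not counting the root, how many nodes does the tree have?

Count nodes per top-level branch (shared prefixes stored once):
  '3'-branch (397): 3 nodes
  '4'-branch (400510, 40053, 400546840, 400549764, 400572, 40057403, 40059, 404867, 4048672948, 4063029579, 40860358114, 40864, 46053468, 46056744552, 4605677, 46056796): 65 nodes
Sum: 68

68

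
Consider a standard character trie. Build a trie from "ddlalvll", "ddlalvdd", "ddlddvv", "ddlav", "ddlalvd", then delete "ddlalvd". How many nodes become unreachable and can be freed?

0

Walk "ddlalvd" from the leaf back toward the root, removing each node that no remaining word uses.
Every node on "ddlalvd" is still needed (e.g. by "ddlalvdd"), so nothing is freed.
Nodes removed: 0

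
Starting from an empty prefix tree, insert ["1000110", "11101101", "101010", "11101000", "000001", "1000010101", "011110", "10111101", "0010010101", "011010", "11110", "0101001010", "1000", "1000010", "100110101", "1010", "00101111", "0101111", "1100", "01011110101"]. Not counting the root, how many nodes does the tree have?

83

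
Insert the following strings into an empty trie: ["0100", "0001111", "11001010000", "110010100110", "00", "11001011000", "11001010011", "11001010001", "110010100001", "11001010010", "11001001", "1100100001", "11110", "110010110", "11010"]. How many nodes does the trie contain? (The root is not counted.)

41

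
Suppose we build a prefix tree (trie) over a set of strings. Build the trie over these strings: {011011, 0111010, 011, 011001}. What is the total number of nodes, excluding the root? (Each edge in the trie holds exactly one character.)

Trace insertions, counting only characters that open a new branch:
  "011011" → 6 new (0, 1, 1, 0, 1, 1)
  "0111010" → prefix "011" already present; 4 new (1, 0, 1, 0)
  "011" → prefix "011" already present; 0 new (none)
  "011001" → prefix "0110" already present; 2 new (0, 1)
Total nodes = 6 + 4 + 0 + 2 = 12

12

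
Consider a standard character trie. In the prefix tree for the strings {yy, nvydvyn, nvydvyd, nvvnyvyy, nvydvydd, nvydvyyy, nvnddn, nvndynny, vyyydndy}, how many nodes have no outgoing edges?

8

Leaves are exactly the stored words that no other stored word extends.
Those words: "nvnddn", "nvndynny", "nvvnyvyy", "nvydvydd", "nvydvyn", "nvydvyyy", "vyyydndy", "yy"
Leaf count: 8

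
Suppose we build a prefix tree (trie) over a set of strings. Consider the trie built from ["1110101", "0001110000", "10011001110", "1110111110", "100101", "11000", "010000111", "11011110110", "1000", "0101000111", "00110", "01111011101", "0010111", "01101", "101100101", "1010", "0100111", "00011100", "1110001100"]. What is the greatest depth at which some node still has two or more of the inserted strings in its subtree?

Equivalently: take the maximum, over all pairs, of their longest common prefix length.
e.g. "00011100" and "0001110000" share the prefix "00011100" of length 8; no pair shares a longer one.
Longest shared-prefix length: 8

8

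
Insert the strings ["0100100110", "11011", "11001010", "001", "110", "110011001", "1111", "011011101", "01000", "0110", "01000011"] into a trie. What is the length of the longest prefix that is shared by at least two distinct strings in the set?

5

Equivalently: take the maximum, over all pairs, of their longest common prefix length.
e.g. "01000" and "01000011" share the prefix "01000" of length 5; no pair shares a longer one.
Longest shared-prefix length: 5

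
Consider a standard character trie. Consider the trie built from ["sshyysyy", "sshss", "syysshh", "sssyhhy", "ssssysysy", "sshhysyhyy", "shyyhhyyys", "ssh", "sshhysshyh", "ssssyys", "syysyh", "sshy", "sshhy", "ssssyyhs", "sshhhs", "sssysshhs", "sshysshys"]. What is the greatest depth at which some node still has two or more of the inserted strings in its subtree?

6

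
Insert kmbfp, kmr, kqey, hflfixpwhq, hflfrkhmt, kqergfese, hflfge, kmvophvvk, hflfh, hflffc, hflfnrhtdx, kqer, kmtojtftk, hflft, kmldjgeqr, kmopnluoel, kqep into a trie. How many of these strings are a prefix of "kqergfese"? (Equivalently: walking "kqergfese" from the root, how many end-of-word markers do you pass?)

2

Traverse "kqergfese" character by character; count nodes along the way that are marked as word ends.
Prefixes of the query that are stored words: "kqer", "kqergfese"
Count: 2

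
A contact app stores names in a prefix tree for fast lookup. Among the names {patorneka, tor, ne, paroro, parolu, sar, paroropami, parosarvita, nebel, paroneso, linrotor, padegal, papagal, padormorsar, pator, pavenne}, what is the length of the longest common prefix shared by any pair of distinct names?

Equivalently: take the maximum, over all pairs, of their longest common prefix length.
"paroro" and "paroropami" agree on "paroro" (6 characters) before diverging; nothing deeper is shared.
Longest shared-prefix length: 6

6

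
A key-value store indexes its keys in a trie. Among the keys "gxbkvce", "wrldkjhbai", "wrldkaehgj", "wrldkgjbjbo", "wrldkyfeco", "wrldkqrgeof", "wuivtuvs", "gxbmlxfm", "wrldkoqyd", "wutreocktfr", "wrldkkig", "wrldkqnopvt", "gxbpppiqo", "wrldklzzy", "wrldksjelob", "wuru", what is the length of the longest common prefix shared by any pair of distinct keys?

The deepest shared node is where two words last agree before diverging.
"wrldkqnopvt" and "wrldkqrgeof" agree on "wrldkq" (6 characters) before diverging; nothing deeper is shared.
Longest shared-prefix length: 6

6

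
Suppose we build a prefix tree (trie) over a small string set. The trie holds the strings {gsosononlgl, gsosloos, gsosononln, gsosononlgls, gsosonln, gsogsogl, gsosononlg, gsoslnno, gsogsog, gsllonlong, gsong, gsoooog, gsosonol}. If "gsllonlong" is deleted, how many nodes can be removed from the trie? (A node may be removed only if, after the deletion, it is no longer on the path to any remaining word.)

Walk "gsllonlong" from the leaf back toward the root, removing each node that no remaining word uses.
The suffix "llonlong" (8 nodes) is used only by "gsllonlong"; the node for "gs" still has the child "o", so pruning stops there.
Nodes removed: 8

8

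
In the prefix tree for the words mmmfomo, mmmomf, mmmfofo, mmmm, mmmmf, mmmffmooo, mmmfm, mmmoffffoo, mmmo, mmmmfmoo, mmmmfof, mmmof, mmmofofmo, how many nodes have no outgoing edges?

A leaf is a node with no children — equivalently, the end of a word that is not a proper prefix of any other stored word.
Those words: "mmmffmooo", "mmmfm", "mmmfofo", "mmmfomo", "mmmmfmoo", "mmmmfof", "mmmoffffoo", "mmmofofmo", "mmmomf"
Leaf count: 9

9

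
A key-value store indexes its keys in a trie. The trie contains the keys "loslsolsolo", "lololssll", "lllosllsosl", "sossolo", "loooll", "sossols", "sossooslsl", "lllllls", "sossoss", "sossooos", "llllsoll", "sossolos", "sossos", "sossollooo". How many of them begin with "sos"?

8

Filter for entries beginning with "sos":
Words under "sos": sossollooo, sossolo, sossolos, sossols, sossooos, sossooslsl, sossos, sossoss
Count: 8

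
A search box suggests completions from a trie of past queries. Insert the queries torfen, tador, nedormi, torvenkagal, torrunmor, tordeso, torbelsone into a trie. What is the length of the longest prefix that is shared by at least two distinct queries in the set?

3

Equivalently: take the maximum, over all pairs, of their longest common prefix length.
"torbelsone" and "tordeso" agree on "tor" (3 characters) before diverging; nothing deeper is shared.
Longest shared-prefix length: 3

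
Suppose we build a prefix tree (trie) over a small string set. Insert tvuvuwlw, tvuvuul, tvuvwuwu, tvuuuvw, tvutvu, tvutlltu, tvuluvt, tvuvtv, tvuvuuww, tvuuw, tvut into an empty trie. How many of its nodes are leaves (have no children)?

A leaf is a node with no children — equivalently, the end of a word that is not a proper prefix of any other stored word.
Those words: "tvuluvt", "tvutlltu", "tvutvu", "tvuuuvw", "tvuuw", "tvuvtv", "tvuvuul", "tvuvuuww", "tvuvuwlw", "tvuvwuwu"
Leaf count: 10

10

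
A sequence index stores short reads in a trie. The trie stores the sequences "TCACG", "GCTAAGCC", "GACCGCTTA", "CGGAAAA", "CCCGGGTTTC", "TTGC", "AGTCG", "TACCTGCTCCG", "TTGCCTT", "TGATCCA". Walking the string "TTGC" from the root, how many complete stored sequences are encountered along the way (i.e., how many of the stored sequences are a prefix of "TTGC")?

Check each prefix of "TTGC" against the stored set — each match is an end-marker on the path.
Prefixes of the query that are stored words: "TTGC"
Count: 1

1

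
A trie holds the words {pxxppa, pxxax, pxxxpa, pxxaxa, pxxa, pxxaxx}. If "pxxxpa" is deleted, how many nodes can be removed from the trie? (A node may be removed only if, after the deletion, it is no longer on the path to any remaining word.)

Walk "pxxxpa" from the leaf back toward the root, removing each node that no remaining word uses.
The suffix "xpa" (3 nodes) is used only by "pxxxpa"; the node for "pxx" still has the child "p", so pruning stops there.
Nodes removed: 3

3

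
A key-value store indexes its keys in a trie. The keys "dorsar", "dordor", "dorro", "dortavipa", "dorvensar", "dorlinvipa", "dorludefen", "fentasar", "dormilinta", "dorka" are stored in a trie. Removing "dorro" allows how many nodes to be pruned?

2

Walk "dorro" from the leaf back toward the root, removing each node that no remaining word uses.
The suffix "ro" (2 nodes) is used only by "dorro"; the node for "dor" still has the child "s", so pruning stops there.
Nodes removed: 2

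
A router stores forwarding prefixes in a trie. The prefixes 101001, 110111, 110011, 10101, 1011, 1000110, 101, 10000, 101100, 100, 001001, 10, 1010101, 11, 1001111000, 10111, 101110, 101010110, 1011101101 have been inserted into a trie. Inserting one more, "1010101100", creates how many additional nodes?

"101010110" is already a path in the trie; the remaining "0" must be added.
New nodes needed: |"1010101100"| − 9 = 10 − 9 = 1.

1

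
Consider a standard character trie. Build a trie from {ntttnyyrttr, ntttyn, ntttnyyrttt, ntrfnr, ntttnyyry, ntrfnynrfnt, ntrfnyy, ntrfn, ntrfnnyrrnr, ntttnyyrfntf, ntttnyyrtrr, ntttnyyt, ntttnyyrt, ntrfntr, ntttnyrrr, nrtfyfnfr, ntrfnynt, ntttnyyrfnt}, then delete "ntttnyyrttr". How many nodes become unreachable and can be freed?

1

After clearing the end-marker at "ntttnyyrttr", prune upward until reaching a node still needed by another word.
The suffix "r" (1 node) is used only by "ntttnyyrttr"; the node for "ntttnyyrtt" still has the child "t", so pruning stops there.
Nodes removed: 1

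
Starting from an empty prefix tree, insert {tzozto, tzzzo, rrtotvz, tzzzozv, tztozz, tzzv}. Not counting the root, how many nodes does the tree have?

Trace insertions, counting only characters that open a new branch:
  "tzozto" → 6 new (t, z, o, z, t, o)
  "tzzzo" → prefix "tz" already present; 3 new (z, z, o)
  "rrtotvz" → 7 new (r, r, t, o, t, v, z)
  "tzzzozv" → prefix "tzzzo" already present; 2 new (z, v)
  "tztozz" → prefix "tz" already present; 4 new (t, o, z, z)
  "tzzv" → prefix "tzz" already present; 1 new (v)
Total nodes = 6 + 3 + 7 + 2 + 4 + 1 = 23

23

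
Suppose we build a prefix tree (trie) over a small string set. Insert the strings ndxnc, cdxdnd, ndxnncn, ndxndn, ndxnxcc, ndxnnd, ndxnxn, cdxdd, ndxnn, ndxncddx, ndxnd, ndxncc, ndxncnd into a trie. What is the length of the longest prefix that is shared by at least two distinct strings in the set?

5

Look for the deepest trie node that still has at least two words in its subtree.
"ndxnc" and "ndxncc" agree on "ndxnc" (5 characters) before diverging; nothing deeper is shared.
Longest shared-prefix length: 5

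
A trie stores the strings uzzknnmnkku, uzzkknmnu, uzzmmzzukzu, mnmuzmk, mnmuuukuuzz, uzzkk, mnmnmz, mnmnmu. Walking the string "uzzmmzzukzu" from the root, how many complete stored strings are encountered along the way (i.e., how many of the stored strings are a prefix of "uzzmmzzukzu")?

1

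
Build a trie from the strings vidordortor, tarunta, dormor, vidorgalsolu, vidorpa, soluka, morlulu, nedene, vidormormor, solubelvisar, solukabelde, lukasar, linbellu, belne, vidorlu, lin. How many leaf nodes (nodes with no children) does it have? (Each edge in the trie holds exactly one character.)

Leaves are exactly the stored words that no other stored word extends.
Those words: "belne", "dormor", "linbellu", "lukasar", "morlulu", "nedene", "solubelvisar", "solukabelde", "tarunta", "vidordortor", "vidorgalsolu", "vidorlu", "vidormormor", "vidorpa"
Leaf count: 14

14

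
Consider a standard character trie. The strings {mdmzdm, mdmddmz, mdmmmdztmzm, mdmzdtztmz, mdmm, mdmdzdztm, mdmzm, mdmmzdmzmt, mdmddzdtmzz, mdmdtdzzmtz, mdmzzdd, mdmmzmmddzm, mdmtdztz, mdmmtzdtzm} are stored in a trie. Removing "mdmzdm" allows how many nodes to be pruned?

1

Walk "mdmzdm" from the leaf back toward the root, removing each node that no remaining word uses.
The suffix "m" (1 node) is used only by "mdmzdm"; the node for "mdmzd" still has the child "t", so pruning stops there.
Nodes removed: 1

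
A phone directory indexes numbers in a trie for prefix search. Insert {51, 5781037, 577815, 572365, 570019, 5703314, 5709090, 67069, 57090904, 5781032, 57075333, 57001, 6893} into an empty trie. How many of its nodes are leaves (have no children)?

11

A leaf is a node with no children — equivalently, the end of a word that is not a proper prefix of any other stored word.
Those words: "51", "570019", "5703314", "57075333", "57090904", "572365", "577815", "5781032", "5781037", "67069", "6893"
Leaf count: 11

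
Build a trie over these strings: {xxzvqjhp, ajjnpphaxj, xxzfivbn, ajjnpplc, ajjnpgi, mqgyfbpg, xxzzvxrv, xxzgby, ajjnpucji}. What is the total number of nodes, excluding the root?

47

Count nodes per top-level branch (shared prefixes stored once):
  'a'-branch (ajjnpgi, ajjnpphaxj, ajjnpplc, ajjnpucji): 18 nodes
  'm'-branch (mqgyfbpg): 8 nodes
  'x'-branch (xxzfivbn, xxzgby, xxzvqjhp, xxzzvxrv): 21 nodes
Sum: 47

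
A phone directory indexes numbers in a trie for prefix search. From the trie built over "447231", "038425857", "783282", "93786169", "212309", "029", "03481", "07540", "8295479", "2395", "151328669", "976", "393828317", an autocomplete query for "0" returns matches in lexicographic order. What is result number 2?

DFS of the "0" subtree visits, in order: "029", "03481", "038425857", "07540"
The 2nd is 03481.

03481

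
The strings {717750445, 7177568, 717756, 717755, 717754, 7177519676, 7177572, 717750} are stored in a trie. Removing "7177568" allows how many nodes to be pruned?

After clearing the end-marker at "7177568", prune upward until reaching a node still needed by another word.
The suffix "8" (1 node) is used only by "7177568"; "717756" is itself a stored word, so pruning stops there.
Nodes removed: 1

1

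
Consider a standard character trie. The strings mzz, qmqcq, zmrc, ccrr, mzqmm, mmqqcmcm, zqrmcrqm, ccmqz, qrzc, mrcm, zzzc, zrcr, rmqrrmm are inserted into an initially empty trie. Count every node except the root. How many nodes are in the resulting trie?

Count nodes per top-level branch (shared prefixes stored once):
  'c'-branch (ccmqz, ccrr): 7 nodes
  'm'-branch (mmqqcmcm, mrcm, mzqmm, mzz): 16 nodes
  'q'-branch (qmqcq, qrzc): 8 nodes
  'r'-branch (rmqrrmm): 7 nodes
  'z'-branch (zmrc, zqrmcrqm, zrcr, zzzc): 17 nodes
Sum: 55

55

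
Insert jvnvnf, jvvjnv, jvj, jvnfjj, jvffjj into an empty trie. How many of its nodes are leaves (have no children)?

5

A leaf is a node with no children — equivalently, the end of a word that is not a proper prefix of any other stored word.
Those words: "jvffjj", "jvj", "jvnfjj", "jvnvnf", "jvvjnv"
Leaf count: 5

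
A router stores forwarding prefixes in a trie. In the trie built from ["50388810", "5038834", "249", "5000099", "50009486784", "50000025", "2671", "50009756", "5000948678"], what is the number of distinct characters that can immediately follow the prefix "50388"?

2

Walk "50388" from the root, arriving at one node.
Distinct next characters after "50388": 3, 8.
That node has 2 child edges.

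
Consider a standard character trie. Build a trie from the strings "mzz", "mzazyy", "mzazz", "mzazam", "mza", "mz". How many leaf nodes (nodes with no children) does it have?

Leaves are exactly the stored words that no other stored word extends.
Those words: "mzazam", "mzazyy", "mzazz", "mzz"
Leaf count: 4

4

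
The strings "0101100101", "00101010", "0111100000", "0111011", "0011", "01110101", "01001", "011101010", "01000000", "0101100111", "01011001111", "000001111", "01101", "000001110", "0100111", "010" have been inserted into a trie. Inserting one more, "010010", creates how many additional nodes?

"01001" is already a path in the trie; the remaining "0" must be added.
So 6 − 5 = 1 new nodes.

1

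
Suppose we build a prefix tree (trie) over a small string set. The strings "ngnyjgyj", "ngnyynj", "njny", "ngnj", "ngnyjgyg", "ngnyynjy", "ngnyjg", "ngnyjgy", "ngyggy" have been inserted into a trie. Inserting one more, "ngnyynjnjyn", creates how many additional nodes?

The longest prefix of "ngnyynjnjyn" already in the trie is "ngnyynj" (length 7).
Each of the 4 remaining characters creates one node.

4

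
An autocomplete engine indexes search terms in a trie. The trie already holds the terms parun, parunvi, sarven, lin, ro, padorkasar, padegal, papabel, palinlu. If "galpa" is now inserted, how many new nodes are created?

"galpa" shares no prefix with any stored word, so all 5 characters open new nodes.
5 − 0 = 5 new nodes.

5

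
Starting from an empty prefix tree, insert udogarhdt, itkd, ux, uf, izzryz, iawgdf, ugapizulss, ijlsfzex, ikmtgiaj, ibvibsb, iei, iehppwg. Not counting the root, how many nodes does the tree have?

61

For each word, the new-node count is its length minus the longest prefix already in the trie:
  "udogarhdt" → 9 new (u, d, o, g, a, r, h, d, t)
  "itkd" → 4 new (i, t, k, d)
  "ux" → prefix "u" already present; 1 new (x)
  "uf" → prefix "u" already present; 1 new (f)
  "izzryz" → prefix "i" already present; 5 new (z, z, r, y, z)
  "iawgdf" → prefix "i" already present; 5 new (a, w, g, d, f)
  "ugapizulss" → prefix "u" already present; 9 new (g, a, p, i, z, u, l, s, s)
  "ijlsfzex" → prefix "i" already present; 7 new (j, l, s, f, z, e, x)
  "ikmtgiaj" → prefix "i" already present; 7 new (k, m, t, g, i, a, j)
  "ibvibsb" → prefix "i" already present; 6 new (b, v, i, b, s, b)
  "iei" → prefix "i" already present; 2 new (e, i)
  "iehppwg" → prefix "ie" already present; 5 new (h, p, p, w, g)
Total nodes = 9 + 4 + 1 + 1 + 5 + 5 + 9 + 7 + 7 + 6 + 2 + 5 = 61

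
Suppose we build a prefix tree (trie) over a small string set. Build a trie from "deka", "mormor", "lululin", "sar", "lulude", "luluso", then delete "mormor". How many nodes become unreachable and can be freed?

6

A node on "mormor"'s path can go only if nothing else ends at it or branches off below it.
No other word shares any prefix with "mormor", so all 6 of its nodes go.
Nodes removed: 6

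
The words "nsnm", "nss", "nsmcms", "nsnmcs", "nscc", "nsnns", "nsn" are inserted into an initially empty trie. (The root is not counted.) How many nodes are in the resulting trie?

Trie structure (* marks end of a word):
(root)
└─ n
   └─ s
      ├─ c
      │  └─ c *
      ├─ m
      │  └─ c
      │     └─ m
      │        └─ s *
      ├─ n *
      │  ├─ m *
      │  │  └─ c
      │  │     └─ s *
      │  └─ n
      │     └─ s *
      └─ s *
Counting every labelled node above: 15.

15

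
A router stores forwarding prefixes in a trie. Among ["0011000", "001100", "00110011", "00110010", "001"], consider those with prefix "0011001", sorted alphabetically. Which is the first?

DFS of the "0011001" subtree visits, in order: "00110010", "00110011"
The 1st is 00110010.

00110010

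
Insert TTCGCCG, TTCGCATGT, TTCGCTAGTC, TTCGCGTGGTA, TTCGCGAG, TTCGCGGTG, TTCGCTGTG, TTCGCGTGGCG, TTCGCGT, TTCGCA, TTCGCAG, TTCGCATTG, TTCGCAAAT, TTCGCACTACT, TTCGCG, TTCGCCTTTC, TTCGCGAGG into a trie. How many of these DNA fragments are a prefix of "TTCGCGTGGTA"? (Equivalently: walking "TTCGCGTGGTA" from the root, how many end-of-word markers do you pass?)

3

Walk "TTCGCGTGGTA" from the root; an end-of-word marker is hit whenever a stored word is a prefix of "TTCGCGTGGTA".
Prefixes of the query that are stored words: "TTCGCG", "TTCGCGT", "TTCGCGTGGTA"
Count: 3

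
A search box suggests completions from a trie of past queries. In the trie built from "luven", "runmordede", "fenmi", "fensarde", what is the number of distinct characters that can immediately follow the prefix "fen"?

The children of the "fen" node are the distinct next characters among strings starting with "fen".
Distinct next characters after "fen": m, s.
That node has 2 child edges.

2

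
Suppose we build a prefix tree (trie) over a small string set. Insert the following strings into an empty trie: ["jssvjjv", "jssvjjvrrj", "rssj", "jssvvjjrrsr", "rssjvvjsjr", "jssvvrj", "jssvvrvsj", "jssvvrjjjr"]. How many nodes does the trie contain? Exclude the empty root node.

Count nodes per top-level branch (shared prefixes stored once):
  'j'-branch (jssvjjv, jssvjjvrrj, jssvvjjrrsr, jssvvrj, jssvvrjjjr, jssvvrvsj): 25 nodes
  'r'-branch (rssj, rssjvvjsjr): 10 nodes
Sum: 35

35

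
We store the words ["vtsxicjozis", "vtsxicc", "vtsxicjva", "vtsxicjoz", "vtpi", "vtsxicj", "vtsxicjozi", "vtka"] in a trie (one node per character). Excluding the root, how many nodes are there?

18

Count nodes per top-level branch (shared prefixes stored once):
  'v'-branch (vtka, vtpi, vtsxicc, vtsxicj, vtsxicjoz, vtsxicjozi, vtsxicjozis, vtsxicjva): 18 nodes
Sum: 18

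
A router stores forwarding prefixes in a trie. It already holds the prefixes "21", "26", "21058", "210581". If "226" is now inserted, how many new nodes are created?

2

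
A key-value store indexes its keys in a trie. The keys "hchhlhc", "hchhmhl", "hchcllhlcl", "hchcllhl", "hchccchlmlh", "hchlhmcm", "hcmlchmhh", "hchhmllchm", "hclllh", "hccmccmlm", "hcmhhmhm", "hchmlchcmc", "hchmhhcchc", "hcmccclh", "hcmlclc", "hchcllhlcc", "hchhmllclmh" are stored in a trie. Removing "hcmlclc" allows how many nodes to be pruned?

2

After clearing the end-marker at "hcmlclc", prune upward until reaching a node still needed by another word.
The suffix "lc" (2 nodes) is used only by "hcmlclc"; the node for "hcmlc" still has the child "h", so pruning stops there.
Nodes removed: 2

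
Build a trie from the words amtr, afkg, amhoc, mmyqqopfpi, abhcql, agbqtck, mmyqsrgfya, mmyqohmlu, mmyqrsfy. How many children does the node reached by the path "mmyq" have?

Walk "mmyq" from the root, arriving at one node.
Distinct next characters after "mmyq": o, q, r, s.
That node has 4 child edges.

4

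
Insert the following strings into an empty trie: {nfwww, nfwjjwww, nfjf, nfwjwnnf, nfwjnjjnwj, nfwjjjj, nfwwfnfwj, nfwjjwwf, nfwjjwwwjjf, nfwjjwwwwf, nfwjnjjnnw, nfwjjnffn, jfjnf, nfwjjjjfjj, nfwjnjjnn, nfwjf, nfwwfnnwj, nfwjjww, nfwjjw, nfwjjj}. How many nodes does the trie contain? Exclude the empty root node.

Trace insertions, counting only characters that open a new branch:
  "nfwww" → 5 new (n, f, w, w, w)
  "nfwjjwww" → prefix "nfw" already present; 5 new (j, j, w, w, w)
  "nfjf" → prefix "nf" already present; 2 new (j, f)
  "nfwjwnnf" → prefix "nfwj" already present; 4 new (w, n, n, f)
  "nfwjnjjnwj" → prefix "nfwj" already present; 6 new (n, j, j, n, w, j)
  "nfwjjjj" → prefix "nfwjj" already present; 2 new (j, j)
  "nfwwfnfwj" → prefix "nfww" already present; 5 new (f, n, f, w, j)
  "nfwjjwwf" → prefix "nfwjjww" already present; 1 new (f)
  "nfwjjwwwjjf" → prefix "nfwjjwww" already present; 3 new (j, j, f)
  "nfwjjwwwwf" → prefix "nfwjjwww" already present; 2 new (w, f)
  "nfwjnjjnnw" → prefix "nfwjnjjn" already present; 2 new (n, w)
  "nfwjjnffn" → prefix "nfwjj" already present; 4 new (n, f, f, n)
  "jfjnf" → 5 new (j, f, j, n, f)
  "nfwjjjjfjj" → prefix "nfwjjjj" already present; 3 new (f, j, j)
  "nfwjnjjnn" → prefix "nfwjnjjnn" already present; 0 new (none)
  "nfwjf" → prefix "nfwj" already present; 1 new (f)
  "nfwwfnnwj" → prefix "nfwwfn" already present; 3 new (n, w, j)
  "nfwjjww" → prefix "nfwjjww" already present; 0 new (none)
  "nfwjjw" → prefix "nfwjjw" already present; 0 new (none)
  "nfwjjj" → prefix "nfwjjj" already present; 0 new (none)
Total nodes = 5 + 5 + 2 + 4 + 6 + 2 + 5 + 1 + 3 + 2 + 2 + 4 + 5 + 3 + 0 + 1 + 3 + 0 + 0 + 0 = 53

53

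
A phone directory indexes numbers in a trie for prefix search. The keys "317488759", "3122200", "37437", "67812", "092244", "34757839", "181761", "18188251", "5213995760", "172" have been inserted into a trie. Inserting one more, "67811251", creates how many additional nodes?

"6781" is already a path in the trie; the remaining "1251" must be added.
So 8 − 4 = 4 new nodes.

4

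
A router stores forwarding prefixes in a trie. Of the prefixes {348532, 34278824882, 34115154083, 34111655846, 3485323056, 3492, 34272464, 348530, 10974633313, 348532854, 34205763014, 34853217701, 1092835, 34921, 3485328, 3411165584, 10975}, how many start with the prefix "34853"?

6

Filter for entries beginning with "34853":
Matches: "348530", "348532", "34853217701", "3485323056", "3485328", "348532854"
Count: 6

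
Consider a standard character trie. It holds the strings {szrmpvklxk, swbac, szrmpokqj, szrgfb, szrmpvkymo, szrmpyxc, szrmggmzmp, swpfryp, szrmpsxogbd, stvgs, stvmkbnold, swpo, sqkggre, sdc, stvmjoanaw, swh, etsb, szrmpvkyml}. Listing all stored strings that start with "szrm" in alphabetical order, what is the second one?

Filter for "szrm…" and sort: "szrmggmzmp", "szrmpokqj", "szrmpsxogbd", "szrmpvklxk", "szrmpvkyml", "szrmpvkymo", "szrmpyxc"
Position 2: szrmpokqj

szrmpokqj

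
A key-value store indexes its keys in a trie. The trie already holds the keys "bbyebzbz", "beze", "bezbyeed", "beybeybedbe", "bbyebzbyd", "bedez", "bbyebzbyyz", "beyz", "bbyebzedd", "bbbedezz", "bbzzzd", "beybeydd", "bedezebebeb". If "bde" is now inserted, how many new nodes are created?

Walking "bde" from the root, the first 1 characters ("b") follow existing edges; "d" is the first miss.
Each of the 2 remaining characters creates one node.

2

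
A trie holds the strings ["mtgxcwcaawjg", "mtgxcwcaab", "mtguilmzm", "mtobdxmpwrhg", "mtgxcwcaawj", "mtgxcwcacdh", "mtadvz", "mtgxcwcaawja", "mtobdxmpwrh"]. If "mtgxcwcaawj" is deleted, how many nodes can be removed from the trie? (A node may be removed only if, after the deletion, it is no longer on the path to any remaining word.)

A node on "mtgxcwcaawj"'s path can go only if nothing else ends at it or branches off below it.
Every node on "mtgxcwcaawj" is still needed (e.g. by "mtgxcwcaawjg"), so nothing is freed.
Nodes removed: 0

0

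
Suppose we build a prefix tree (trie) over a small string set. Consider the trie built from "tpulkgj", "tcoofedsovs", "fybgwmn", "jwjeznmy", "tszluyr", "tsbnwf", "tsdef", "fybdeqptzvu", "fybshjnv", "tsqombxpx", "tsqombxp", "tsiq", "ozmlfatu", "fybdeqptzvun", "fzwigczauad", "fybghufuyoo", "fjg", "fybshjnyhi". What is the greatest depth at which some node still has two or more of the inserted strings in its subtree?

Look for the deepest trie node that still has at least two words in its subtree.
e.g. "fybdeqptzvu" and "fybdeqptzvun" share the prefix "fybdeqptzvu" of length 11; no pair shares a longer one.
Longest shared-prefix length: 11

11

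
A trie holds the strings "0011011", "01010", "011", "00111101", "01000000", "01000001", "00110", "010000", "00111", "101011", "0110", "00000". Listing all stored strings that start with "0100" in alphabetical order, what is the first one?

010000

Words with prefix "0100", in lexicographic order: "010000", "01000000", "01000001"
Position 1: 010000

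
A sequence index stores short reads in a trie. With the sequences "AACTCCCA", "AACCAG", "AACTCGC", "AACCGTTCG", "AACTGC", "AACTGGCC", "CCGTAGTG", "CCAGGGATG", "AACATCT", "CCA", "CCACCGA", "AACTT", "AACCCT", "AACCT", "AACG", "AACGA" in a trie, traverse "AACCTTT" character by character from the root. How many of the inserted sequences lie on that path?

Check each prefix of "AACCTTT" against the stored set — each match is an end-marker on the path.
Prefixes of the query that are stored words: "AACCT"
Count: 1

1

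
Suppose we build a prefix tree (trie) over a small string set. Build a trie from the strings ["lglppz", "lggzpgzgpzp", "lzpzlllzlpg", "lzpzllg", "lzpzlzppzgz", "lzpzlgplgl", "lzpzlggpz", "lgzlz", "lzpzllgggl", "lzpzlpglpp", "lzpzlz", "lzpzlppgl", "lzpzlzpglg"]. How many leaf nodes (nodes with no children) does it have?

11

Leaves are exactly the stored words that no other stored word extends.
Those words: "lggzpgzgpzp", "lglppz", "lgzlz", "lzpzlggpz", "lzpzlgplgl", "lzpzllgggl", "lzpzlllzlpg", "lzpzlpglpp", "lzpzlppgl", "lzpzlzpglg", "lzpzlzppzgz"
Leaf count: 11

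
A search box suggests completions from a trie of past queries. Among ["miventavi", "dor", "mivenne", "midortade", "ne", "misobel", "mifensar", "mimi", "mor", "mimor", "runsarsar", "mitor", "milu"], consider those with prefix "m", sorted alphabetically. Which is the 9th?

miventavi

Filter for "m…" and sort: "midortade", "mifensar", "milu", "mimi", "mimor", "misobel", "mitor", "mivenne", "miventavi", "mor"
The 9th is miventavi.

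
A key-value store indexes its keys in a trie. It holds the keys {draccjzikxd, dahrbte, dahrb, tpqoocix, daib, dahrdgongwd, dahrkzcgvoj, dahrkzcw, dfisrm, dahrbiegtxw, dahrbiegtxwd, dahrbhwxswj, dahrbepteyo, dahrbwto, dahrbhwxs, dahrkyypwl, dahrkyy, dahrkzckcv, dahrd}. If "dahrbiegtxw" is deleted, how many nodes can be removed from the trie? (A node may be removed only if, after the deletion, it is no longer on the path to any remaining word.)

0

Walk "dahrbiegtxw" from the leaf back toward the root, removing each node that no remaining word uses.
Every node on "dahrbiegtxw" is still needed (e.g. by "dahrbiegtxwd"), so nothing is freed.
Nodes removed: 0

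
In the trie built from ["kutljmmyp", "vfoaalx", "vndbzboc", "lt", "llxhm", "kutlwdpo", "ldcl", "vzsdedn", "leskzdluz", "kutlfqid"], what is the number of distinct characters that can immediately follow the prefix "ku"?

1

Walk "ku" from the root, arriving at one node.
Distinct next characters after "ku": t.
That node has 1 child edge.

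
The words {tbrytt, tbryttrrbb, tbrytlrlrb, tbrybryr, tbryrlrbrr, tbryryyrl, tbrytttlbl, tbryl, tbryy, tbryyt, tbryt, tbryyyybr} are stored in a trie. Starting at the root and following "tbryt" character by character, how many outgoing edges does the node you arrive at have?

The children of the "tbryt" node are the distinct next characters among strings starting with "tbryt".
Characters that immediately follow "tbryt" among the stored strings: {l, t}.
That node has 2 child edges.

2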